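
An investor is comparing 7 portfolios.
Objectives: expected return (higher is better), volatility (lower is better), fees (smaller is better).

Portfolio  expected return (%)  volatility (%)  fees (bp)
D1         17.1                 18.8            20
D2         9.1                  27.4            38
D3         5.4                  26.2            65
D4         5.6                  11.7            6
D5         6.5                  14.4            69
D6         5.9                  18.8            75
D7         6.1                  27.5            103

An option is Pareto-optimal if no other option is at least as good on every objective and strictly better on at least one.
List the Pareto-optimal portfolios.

D1: not dominated (best expected return).
D2: dominated by D1 (expected return 17.1≥9.1, volatility 18.8≤27.4, fees 20≤38).
D3: dominated by D1 (expected return 17.1≥5.4, volatility 18.8≤26.2, fees 20≤65).
D4: not dominated (best volatility).
D5: not dominated.
D6: dominated by D1 (expected return 17.1≥5.9, volatility 18.8≤18.8, fees 20≤75).
D7: dominated by D1 (expected return 17.1≥6.1, volatility 18.8≤27.5, fees 20≤103).

D1, D4, D5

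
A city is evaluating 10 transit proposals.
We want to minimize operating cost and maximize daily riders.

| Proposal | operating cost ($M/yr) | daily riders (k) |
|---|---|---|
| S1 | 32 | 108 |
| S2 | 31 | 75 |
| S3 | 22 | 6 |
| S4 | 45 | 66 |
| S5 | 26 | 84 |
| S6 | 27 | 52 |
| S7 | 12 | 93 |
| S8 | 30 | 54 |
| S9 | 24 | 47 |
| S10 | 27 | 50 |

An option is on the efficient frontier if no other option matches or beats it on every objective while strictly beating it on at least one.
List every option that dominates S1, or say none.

none

S2: worse on daily riders (75 vs 108).
S3: worse on daily riders (6 vs 108).
S4: worse on operating cost (45 vs 32).
S5: worse on daily riders (84 vs 108).
S6: worse on daily riders (52 vs 108).
S7: worse on daily riders (93 vs 108).
S8: worse on daily riders (54 vs 108).
S9: worse on daily riders (47 vs 108).
S10: worse on daily riders (50 vs 108).
No option dominates S1.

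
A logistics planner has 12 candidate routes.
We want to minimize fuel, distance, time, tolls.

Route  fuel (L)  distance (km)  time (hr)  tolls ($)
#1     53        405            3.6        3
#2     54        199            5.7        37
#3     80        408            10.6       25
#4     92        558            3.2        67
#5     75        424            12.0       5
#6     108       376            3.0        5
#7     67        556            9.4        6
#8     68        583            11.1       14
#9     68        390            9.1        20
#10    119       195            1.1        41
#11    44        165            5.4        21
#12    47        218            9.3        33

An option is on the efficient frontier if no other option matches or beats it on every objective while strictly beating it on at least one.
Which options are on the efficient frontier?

#1: not dominated (best tolls).
#2: dominated by #11 (fuel 44≤54, distance 165≤199, time 5.4≤5.7, tolls 21≤37).
#3: dominated by #1 (fuel 53≤80, distance 405≤408, time 3.6≤10.6, tolls 3≤25).
#4: not dominated.
#5: dominated by #1 (fuel 53≤75, distance 405≤424, time 3.6≤12.0, tolls 3≤5).
#6: not dominated.
#7: dominated by #1 (fuel 53≤67, distance 405≤556, time 3.6≤9.4, tolls 3≤6).
#8: dominated by #1 (fuel 53≤68, distance 405≤583, time 3.6≤11.1, tolls 3≤14).
#9: not dominated.
#10: not dominated (best time).
#11: not dominated (best fuel).
#12: dominated by #11 (fuel 44≤47, distance 165≤218, time 5.4≤9.3, tolls 21≤33).

#1, #4, #6, #9, #10, #11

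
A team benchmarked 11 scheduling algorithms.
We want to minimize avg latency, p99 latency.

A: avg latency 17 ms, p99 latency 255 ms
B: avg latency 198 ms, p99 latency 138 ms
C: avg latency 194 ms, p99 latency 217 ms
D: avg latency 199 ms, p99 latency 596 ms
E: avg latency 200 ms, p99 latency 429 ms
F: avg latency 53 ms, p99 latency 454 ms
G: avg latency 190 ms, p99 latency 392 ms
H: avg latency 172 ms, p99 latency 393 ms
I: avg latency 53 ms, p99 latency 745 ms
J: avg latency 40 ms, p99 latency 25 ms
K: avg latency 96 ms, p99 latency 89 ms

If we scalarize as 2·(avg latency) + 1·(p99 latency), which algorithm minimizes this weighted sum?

J

A: 2·17 + 1·255 = 289
B: 2·198 + 1·138 = 534
C: 2·194 + 1·217 = 605
D: 2·199 + 1·596 = 994
E: 2·200 + 1·429 = 829
F: 2·53 + 1·454 = 560
G: 2·190 + 1·392 = 772
H: 2·172 + 1·393 = 737
I: 2·53 + 1·745 = 851
J: 2·40 + 1·25 = 105
K: 2·96 + 1·89 = 281
Lowest: J at 105.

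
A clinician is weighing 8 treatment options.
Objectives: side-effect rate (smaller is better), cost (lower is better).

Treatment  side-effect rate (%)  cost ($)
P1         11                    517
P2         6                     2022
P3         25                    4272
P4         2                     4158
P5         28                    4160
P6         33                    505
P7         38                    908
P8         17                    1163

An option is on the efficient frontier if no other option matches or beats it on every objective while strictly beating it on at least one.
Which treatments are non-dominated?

P1, P2, P4, P6

P1: not dominated.
P2: not dominated.
P3: dominated by P1 (side-effect rate 11≤25, cost 517≤4272).
P4: not dominated (best side-effect rate).
P5: dominated by P1 (side-effect rate 11≤28, cost 517≤4160).
P6: not dominated (best cost).
P7: dominated by P1 (side-effect rate 11≤38, cost 517≤908).
P8: dominated by P1 (side-effect rate 11≤17, cost 517≤1163).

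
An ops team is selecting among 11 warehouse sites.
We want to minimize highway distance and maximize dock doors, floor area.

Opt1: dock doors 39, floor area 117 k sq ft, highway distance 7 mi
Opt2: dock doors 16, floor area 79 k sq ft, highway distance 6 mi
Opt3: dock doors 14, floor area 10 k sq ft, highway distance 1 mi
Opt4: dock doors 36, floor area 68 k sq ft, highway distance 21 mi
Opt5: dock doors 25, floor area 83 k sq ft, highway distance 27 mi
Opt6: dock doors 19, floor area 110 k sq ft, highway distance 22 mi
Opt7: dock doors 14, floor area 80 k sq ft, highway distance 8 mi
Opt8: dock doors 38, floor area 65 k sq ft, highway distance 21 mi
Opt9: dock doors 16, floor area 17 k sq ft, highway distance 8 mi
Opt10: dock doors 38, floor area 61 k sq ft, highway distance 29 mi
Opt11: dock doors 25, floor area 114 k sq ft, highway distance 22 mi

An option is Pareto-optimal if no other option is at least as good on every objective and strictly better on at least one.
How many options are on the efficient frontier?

3

Opt1: not dominated (best dock doors).
Opt2: not dominated.
Opt3: not dominated (best highway distance).
Opt4: dominated by Opt1 (dock doors 39≥36, floor area 117≥68, highway distance 7≤21).
Opt5: dominated by Opt1 (dock doors 39≥25, floor area 117≥83, highway distance 7≤27).
Opt6: dominated by Opt1 (dock doors 39≥19, floor area 117≥110, highway distance 7≤22).
Opt7: dominated by Opt1 (dock doors 39≥14, floor area 117≥80, highway distance 7≤8).
Opt8: dominated by Opt1 (dock doors 39≥38, floor area 117≥65, highway distance 7≤21).
Opt9: dominated by Opt1 (dock doors 39≥16, floor area 117≥17, highway distance 7≤8).
Opt10: dominated by Opt1 (dock doors 39≥38, floor area 117≥61, highway distance 7≤29).
Opt11: dominated by Opt1 (dock doors 39≥25, floor area 117≥114, highway distance 7≤22).
Pareto-optimal: Opt1, Opt2, Opt3 → 3.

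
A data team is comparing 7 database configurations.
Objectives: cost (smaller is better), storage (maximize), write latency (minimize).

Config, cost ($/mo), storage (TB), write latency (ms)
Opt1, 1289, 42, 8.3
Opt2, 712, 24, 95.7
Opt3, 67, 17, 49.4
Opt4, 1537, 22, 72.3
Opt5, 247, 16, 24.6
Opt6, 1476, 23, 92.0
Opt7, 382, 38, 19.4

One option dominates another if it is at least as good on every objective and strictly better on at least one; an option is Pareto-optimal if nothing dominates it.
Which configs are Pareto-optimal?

Opt1, Opt3, Opt5, Opt7

Opt1: not dominated (best storage).
Opt2: dominated by Opt7 (cost 382≤712, storage 38≥24, write latency 19.4≤95.7).
Opt3: not dominated (best cost).
Opt4: dominated by Opt1 (cost 1289≤1537, storage 42≥22, write latency 8.3≤72.3).
Opt5: not dominated.
Opt6: dominated by Opt1 (cost 1289≤1476, storage 42≥23, write latency 8.3≤92.0).
Opt7: not dominated.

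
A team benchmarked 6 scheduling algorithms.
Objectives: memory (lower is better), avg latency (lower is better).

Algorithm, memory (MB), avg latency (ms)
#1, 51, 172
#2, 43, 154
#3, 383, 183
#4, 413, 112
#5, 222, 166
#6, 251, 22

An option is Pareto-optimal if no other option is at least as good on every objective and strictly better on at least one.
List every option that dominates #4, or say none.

#6

#6: memory 251≤413, avg latency 22≤112 — dominates #4.
Others (#1, #2, #3, #5) are each worse than #4 on at least one objective.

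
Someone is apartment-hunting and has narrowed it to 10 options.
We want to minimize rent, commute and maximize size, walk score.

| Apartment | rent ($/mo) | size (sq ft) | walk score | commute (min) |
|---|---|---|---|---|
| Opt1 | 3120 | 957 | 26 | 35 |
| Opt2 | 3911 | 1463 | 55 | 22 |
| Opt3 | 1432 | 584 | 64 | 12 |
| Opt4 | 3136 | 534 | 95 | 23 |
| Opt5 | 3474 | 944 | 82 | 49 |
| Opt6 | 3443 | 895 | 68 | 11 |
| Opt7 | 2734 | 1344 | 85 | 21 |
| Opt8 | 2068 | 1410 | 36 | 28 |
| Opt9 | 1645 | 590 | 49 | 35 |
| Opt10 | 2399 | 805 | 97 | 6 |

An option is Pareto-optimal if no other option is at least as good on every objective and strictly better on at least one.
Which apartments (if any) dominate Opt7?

none

Opt1: worse on rent (3120 vs 2734).
Opt2: worse on rent (3911 vs 2734).
Opt3: worse on size (584 vs 1344).
Opt4: worse on rent (3136 vs 2734).
Opt5: worse on rent (3474 vs 2734).
Opt6: worse on rent (3443 vs 2734).
Opt8: worse on walk score (36 vs 85).
Opt9: worse on size (590 vs 1344).
Opt10: worse on size (805 vs 1344).
No option dominates Opt7.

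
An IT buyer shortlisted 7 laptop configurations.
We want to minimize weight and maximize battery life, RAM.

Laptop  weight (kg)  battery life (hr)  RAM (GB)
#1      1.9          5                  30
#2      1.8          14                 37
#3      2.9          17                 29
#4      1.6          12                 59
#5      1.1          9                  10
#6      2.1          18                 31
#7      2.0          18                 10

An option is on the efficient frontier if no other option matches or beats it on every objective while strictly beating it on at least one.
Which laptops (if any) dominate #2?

#1: worse on weight (1.9 vs 1.8).
#3: worse on weight (2.9 vs 1.8).
#4: worse on battery life (12 vs 14).
#5: worse on battery life (9 vs 14).
#6: worse on weight (2.1 vs 1.8).
#7: worse on weight (2.0 vs 1.8).
No option dominates #2.

none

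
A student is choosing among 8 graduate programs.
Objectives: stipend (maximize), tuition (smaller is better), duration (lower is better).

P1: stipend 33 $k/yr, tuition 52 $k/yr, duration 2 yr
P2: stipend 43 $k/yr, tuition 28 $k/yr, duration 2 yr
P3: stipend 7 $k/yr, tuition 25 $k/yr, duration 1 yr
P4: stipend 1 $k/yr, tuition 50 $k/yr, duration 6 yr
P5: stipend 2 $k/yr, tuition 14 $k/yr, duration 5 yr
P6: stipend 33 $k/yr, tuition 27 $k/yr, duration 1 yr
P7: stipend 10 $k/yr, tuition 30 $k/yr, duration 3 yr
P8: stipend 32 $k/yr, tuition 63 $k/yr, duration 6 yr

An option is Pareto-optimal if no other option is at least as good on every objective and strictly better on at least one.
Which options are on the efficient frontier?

P2, P3, P5, P6

P1: dominated by P2 (stipend 43≥33, tuition 28≤52, duration 2≤2).
P2: not dominated (best stipend).
P3: not dominated.
P4: dominated by P2 (stipend 43≥1, tuition 28≤50, duration 2≤6).
P5: not dominated (best tuition).
P6: not dominated.
P7: dominated by P2 (stipend 43≥10, tuition 28≤30, duration 2≤3).
P8: dominated by P1 (stipend 33≥32, tuition 52≤63, duration 2≤6).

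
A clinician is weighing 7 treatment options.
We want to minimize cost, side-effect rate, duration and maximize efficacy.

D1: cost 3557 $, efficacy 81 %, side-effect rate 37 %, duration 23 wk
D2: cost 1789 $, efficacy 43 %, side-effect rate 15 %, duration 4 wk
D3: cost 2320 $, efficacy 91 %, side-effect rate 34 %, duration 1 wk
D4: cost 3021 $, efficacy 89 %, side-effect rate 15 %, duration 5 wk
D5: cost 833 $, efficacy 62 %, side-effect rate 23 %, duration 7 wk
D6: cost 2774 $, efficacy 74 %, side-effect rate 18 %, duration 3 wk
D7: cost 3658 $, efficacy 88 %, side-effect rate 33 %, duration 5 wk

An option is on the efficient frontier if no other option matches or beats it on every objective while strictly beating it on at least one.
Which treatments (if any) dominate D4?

D1: worse on cost (3557 vs 3021).
D2: worse on efficacy (43 vs 89).
D3: worse on side-effect rate (34 vs 15).
D5: worse on efficacy (62 vs 89).
D6: worse on efficacy (74 vs 89).
D7: worse on cost (3658 vs 3021).
No option dominates D4.

none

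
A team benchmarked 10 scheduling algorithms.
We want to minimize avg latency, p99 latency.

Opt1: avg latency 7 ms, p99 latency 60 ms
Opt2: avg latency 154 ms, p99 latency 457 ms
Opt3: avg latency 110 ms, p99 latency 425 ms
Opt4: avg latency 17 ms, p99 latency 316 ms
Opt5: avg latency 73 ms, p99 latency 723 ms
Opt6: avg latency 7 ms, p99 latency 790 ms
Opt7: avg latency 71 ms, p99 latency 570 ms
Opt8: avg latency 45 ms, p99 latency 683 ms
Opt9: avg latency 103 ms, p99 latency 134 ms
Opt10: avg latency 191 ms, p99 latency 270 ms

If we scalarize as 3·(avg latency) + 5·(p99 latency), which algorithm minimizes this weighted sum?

Opt1

Opt1: 3·7 + 5·60 = 321
Opt2: 3·154 + 5·457 = 2747
Opt3: 3·110 + 5·425 = 2455
Opt4: 3·17 + 5·316 = 1631
Opt5: 3·73 + 5·723 = 3834
Opt6: 3·7 + 5·790 = 3971
Opt7: 3·71 + 5·570 = 3063
Opt8: 3·45 + 5·683 = 3550
Opt9: 3·103 + 5·134 = 979
Opt10: 3·191 + 5·270 = 1923
Lowest: Opt1 at 321.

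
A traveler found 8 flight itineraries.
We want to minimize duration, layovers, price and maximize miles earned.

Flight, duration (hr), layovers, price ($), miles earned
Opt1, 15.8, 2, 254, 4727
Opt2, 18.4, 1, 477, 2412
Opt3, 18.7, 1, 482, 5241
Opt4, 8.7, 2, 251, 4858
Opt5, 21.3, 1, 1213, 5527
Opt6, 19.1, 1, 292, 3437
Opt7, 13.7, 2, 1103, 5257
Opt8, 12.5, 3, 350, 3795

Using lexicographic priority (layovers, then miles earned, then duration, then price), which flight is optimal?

Opt5

First minimize layovers: best is 1, kept {Opt2, Opt3, Opt5, Opt6}.
Then maximize miles earned: best is 5527, kept {Opt5}.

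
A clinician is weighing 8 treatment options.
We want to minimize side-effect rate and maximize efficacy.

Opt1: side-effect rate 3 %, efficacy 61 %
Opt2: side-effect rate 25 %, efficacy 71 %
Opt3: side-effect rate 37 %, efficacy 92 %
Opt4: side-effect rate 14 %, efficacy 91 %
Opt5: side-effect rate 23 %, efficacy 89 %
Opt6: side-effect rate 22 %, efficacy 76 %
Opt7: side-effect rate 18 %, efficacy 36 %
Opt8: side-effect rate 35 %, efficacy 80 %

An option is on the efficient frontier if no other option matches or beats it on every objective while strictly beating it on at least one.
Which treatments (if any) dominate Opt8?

Opt4: side-effect rate 14≤35, efficacy 91≥80 — dominates Opt8.
Opt5: side-effect rate 23≤35, efficacy 89≥80 — dominates Opt8.
Others (Opt1, Opt2, Opt3, Opt6, Opt7) are each worse than Opt8 on at least one objective.

Opt4, Opt5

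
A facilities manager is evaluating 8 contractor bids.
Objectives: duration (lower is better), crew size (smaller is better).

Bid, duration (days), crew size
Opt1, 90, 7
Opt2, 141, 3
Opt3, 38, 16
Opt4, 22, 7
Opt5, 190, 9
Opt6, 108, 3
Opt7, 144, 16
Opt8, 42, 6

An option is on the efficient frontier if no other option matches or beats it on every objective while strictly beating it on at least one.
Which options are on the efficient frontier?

Opt1: dominated by Opt4 (duration 22≤90, crew size 7≤7).
Opt2: dominated by Opt6 (duration 108≤141, crew size 3≤3).
Opt3: dominated by Opt4 (duration 22≤38, crew size 7≤16).
Opt4: not dominated (best duration).
Opt5: dominated by Opt1 (duration 90≤190, crew size 7≤9).
Opt6: not dominated.
Opt7: dominated by Opt1 (duration 90≤144, crew size 7≤16).
Opt8: not dominated.

Opt4, Opt6, Opt8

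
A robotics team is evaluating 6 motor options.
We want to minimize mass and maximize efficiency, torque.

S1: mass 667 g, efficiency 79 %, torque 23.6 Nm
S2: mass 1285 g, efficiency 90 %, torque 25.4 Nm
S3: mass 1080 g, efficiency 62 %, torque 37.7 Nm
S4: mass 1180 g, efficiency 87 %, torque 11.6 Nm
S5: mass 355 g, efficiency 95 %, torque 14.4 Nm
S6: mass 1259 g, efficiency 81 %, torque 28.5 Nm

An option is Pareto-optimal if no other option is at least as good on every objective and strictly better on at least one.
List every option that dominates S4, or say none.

S5: mass 355≤1180, efficiency 95≥87, torque 14.4≥11.6 — dominates S4.
Others (S1, S2, S3, S6) are each worse than S4 on at least one objective.

S5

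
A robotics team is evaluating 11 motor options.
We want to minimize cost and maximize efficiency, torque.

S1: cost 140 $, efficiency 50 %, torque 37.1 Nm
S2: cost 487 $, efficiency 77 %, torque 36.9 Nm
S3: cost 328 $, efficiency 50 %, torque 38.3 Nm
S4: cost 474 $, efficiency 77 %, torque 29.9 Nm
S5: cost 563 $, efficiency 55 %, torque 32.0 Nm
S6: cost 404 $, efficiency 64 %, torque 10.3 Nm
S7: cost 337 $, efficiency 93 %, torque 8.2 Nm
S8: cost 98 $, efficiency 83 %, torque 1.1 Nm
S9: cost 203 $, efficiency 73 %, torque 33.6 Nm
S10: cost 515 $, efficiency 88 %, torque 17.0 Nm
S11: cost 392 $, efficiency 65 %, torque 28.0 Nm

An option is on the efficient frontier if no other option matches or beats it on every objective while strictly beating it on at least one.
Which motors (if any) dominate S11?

S9: cost 203≤392, efficiency 73≥65, torque 33.6≥28.0 — dominates S11.
Others (S1, S2, S3, S4, S5, S6, S7, S8, S10) are each worse than S11 on at least one objective.

S9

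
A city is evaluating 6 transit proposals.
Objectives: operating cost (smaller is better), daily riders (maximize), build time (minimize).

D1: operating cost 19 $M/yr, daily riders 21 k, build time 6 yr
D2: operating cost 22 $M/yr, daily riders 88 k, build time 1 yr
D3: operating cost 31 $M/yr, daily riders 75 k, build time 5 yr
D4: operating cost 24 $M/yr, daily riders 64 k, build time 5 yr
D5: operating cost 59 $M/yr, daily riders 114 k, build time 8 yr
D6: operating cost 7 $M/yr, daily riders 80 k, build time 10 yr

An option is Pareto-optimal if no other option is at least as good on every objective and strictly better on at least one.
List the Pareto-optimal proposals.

D1, D2, D5, D6

D1: not dominated.
D2: not dominated (best build time).
D3: dominated by D2 (operating cost 22≤31, daily riders 88≥75, build time 1≤5).
D4: dominated by D2 (operating cost 22≤24, daily riders 88≥64, build time 1≤5).
D5: not dominated (best daily riders).
D6: not dominated (best operating cost).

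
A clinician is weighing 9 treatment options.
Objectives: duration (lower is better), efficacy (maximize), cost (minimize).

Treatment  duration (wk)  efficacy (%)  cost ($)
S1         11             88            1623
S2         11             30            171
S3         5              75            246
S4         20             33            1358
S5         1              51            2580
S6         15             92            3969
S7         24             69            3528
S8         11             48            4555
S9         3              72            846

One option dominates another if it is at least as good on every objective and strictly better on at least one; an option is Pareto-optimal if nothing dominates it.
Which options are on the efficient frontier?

S1: not dominated.
S2: not dominated (best cost).
S3: not dominated.
S4: dominated by S3 (duration 5≤20, efficacy 75≥33, cost 246≤1358).
S5: not dominated (best duration).
S6: not dominated (best efficacy).
S7: dominated by S1 (duration 11≤24, efficacy 88≥69, cost 1623≤3528).
S8: dominated by S1 (duration 11≤11, efficacy 88≥48, cost 1623≤4555).
S9: not dominated.

S1, S2, S3, S5, S6, S9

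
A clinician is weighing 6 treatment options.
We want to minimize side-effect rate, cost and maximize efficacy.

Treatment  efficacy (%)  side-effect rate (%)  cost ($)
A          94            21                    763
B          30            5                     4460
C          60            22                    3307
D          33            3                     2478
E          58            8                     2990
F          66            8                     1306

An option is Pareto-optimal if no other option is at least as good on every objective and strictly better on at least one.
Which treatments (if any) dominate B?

D

D: efficacy 33≥30, side-effect rate 3≤5, cost 2478≤4460 — dominates B.
Others (A, C, E, F) are each worse than B on at least one objective.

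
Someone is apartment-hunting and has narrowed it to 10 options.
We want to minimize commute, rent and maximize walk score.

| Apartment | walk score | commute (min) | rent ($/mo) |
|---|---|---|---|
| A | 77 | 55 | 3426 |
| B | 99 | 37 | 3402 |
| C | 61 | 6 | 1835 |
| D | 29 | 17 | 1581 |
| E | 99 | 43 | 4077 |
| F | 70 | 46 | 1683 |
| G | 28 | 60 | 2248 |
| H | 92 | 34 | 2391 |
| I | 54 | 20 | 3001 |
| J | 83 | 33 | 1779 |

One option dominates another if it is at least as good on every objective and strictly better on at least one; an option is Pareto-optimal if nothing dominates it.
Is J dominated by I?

No

I vs J: I is worse on walk score (54 vs 83), so it does not dominate J.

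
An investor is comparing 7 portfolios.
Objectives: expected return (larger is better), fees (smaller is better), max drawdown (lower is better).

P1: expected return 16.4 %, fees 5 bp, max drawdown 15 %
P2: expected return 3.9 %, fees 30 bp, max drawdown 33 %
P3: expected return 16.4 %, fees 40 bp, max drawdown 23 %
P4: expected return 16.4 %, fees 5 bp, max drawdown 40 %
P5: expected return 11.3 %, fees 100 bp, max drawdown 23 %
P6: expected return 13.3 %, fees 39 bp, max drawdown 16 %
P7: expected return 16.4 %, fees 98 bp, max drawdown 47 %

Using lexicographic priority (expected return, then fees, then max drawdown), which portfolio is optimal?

First maximize expected return: best is 16.4, kept {P1, P3, P4, P7}.
Then minimize fees: best is 5, kept {P1, P4}.
Then minimize max drawdown: best is 15, kept {P1}.

P1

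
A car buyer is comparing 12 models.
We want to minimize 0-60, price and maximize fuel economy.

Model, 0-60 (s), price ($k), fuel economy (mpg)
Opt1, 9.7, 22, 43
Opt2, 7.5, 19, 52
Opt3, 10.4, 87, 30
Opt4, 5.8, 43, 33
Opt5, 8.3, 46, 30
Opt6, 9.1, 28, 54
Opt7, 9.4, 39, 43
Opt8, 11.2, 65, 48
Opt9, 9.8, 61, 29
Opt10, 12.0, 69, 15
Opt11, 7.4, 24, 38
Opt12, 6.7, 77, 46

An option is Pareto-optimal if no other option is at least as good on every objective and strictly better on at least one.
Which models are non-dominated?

Opt1: dominated by Opt2 (0-60 7.5≤9.7, price 19≤22, fuel economy 52≥43).
Opt2: not dominated (best price).
Opt3: dominated by Opt1 (0-60 9.7≤10.4, price 22≤87, fuel economy 43≥30).
Opt4: not dominated (best 0-60).
Opt5: dominated by Opt2 (0-60 7.5≤8.3, price 19≤46, fuel economy 52≥30).
Opt6: not dominated (best fuel economy).
Opt7: dominated by Opt2 (0-60 7.5≤9.4, price 19≤39, fuel economy 52≥43).
Opt8: dominated by Opt2 (0-60 7.5≤11.2, price 19≤65, fuel economy 52≥48).
Opt9: dominated by Opt1 (0-60 9.7≤9.8, price 22≤61, fuel economy 43≥29).
Opt10: dominated by Opt1 (0-60 9.7≤12.0, price 22≤69, fuel economy 43≥15).
Opt11: not dominated.
Opt12: not dominated.

Opt2, Opt4, Opt6, Opt11, Opt12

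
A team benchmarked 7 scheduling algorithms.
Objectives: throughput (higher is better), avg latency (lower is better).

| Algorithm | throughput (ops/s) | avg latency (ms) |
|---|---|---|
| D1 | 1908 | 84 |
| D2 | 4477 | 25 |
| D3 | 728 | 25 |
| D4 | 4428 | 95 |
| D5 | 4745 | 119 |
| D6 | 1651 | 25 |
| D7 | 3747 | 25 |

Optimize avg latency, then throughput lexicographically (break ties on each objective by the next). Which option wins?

First minimize avg latency: best is 25, kept {D2, D3, D6, D7}.
Then maximize throughput: best is 4477, kept {D2}.

D2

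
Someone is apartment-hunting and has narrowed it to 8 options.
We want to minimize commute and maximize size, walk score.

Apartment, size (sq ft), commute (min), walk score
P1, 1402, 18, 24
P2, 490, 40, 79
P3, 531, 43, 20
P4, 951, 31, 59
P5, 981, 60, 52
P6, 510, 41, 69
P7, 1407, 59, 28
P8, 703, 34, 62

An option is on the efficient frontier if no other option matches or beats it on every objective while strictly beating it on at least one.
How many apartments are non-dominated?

7

P1: not dominated (best commute).
P2: not dominated (best walk score).
P3: dominated by P1 (size 1402≥531, commute 18≤43, walk score 24≥20).
P4: not dominated.
P5: not dominated.
P6: not dominated.
P7: not dominated (best size).
P8: not dominated.
Pareto-optimal: P1, P2, P4, P5, P6, P7, P8 → 7.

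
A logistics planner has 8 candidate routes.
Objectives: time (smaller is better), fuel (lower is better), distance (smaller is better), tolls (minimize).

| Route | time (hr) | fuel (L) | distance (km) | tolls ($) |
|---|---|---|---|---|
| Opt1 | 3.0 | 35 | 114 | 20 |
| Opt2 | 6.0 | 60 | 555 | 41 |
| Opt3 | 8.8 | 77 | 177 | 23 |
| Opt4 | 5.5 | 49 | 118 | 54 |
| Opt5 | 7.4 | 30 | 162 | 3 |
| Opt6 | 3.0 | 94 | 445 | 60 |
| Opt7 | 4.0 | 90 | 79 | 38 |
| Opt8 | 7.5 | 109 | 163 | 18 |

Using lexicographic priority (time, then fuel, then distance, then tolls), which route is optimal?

Opt1

First minimize time: best is 3.0, kept {Opt1, Opt6}.
Then minimize fuel: best is 35, kept {Opt1}.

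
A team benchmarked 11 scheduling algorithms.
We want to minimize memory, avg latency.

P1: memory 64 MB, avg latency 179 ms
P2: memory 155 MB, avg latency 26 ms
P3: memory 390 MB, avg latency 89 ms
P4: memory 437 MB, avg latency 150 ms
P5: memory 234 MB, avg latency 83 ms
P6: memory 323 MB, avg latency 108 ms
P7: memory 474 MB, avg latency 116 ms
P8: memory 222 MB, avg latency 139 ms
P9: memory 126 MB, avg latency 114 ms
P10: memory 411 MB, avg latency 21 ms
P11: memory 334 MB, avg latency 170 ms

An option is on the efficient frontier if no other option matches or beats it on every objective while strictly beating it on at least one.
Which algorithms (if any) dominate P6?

P2: memory 155≤323, avg latency 26≤108 — dominates P6.
P5: memory 234≤323, avg latency 83≤108 — dominates P6.
Others (P1, P3, P4, P7, P8, P9, P10, P11) are each worse than P6 on at least one objective.

P2, P5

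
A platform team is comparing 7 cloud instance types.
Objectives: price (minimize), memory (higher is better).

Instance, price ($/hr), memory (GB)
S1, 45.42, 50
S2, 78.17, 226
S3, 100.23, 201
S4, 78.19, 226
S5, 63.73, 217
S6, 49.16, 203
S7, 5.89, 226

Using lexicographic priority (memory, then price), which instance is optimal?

S7

First maximize memory: best is 226, kept {S2, S4, S7}.
Then minimize price: best is 5.89, kept {S7}.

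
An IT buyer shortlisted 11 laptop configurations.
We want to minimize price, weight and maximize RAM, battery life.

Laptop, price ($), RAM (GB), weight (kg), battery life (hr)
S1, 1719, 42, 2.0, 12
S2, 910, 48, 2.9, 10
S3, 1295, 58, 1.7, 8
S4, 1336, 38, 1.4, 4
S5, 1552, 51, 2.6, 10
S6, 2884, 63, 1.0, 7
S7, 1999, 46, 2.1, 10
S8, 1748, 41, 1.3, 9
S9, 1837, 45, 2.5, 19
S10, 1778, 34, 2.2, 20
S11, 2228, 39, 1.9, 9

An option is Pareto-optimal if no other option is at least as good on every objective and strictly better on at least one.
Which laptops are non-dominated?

S1: not dominated.
S2: not dominated (best price).
S3: not dominated.
S4: not dominated.
S5: not dominated.
S6: not dominated (best RAM).
S7: not dominated.
S8: not dominated.
S9: not dominated.
S10: not dominated (best battery life).
S11: dominated by S8 (price 1748≤2228, RAM 41≥39, weight 1.3≤1.9, battery life 9≥9).

S1, S2, S3, S4, S5, S6, S7, S8, S9, S10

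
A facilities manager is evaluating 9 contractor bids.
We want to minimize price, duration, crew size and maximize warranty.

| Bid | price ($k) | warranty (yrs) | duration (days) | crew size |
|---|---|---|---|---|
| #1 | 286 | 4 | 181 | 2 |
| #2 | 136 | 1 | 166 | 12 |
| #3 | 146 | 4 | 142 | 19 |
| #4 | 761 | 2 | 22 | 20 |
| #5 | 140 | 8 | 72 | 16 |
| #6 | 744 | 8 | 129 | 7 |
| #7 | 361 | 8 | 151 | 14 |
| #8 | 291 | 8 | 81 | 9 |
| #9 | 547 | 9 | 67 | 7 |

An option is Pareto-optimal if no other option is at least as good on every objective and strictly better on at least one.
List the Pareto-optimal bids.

#1, #2, #4, #5, #8, #9

#1: not dominated (best crew size).
#2: not dominated (best price).
#3: dominated by #5 (price 140≤146, warranty 8≥4, duration 72≤142, crew size 16≤19).
#4: not dominated (best duration).
#5: not dominated.
#6: dominated by #9 (price 547≤744, warranty 9≥8, duration 67≤129, crew size 7≤7).
#7: dominated by #8 (price 291≤361, warranty 8≥8, duration 81≤151, crew size 9≤14).
#8: not dominated.
#9: not dominated (best warranty).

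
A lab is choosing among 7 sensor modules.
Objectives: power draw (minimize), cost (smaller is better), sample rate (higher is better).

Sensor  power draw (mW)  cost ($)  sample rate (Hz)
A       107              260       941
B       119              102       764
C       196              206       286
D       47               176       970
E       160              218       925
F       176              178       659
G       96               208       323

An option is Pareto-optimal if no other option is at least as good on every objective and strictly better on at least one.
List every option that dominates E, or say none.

D

D: power draw 47≤160, cost 176≤218, sample rate 970≥925 — dominates E.
Others (A, B, C, F, G) are each worse than E on at least one objective.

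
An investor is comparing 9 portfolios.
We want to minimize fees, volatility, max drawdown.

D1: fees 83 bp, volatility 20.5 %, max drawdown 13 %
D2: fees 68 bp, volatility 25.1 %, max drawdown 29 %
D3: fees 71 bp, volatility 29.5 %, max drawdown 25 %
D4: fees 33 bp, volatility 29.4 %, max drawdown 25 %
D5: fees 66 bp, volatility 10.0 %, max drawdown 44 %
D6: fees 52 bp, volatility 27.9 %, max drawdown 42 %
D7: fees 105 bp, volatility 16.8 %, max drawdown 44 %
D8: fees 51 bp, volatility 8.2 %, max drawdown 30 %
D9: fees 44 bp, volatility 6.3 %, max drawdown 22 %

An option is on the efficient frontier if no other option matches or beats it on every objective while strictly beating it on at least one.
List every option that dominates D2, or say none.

D9: fees 44≤68, volatility 6.3≤25.1, max drawdown 22≤29 — dominates D2.
Others (D1, D3, D4, D5, D6, D7, D8) are each worse than D2 on at least one objective.

D9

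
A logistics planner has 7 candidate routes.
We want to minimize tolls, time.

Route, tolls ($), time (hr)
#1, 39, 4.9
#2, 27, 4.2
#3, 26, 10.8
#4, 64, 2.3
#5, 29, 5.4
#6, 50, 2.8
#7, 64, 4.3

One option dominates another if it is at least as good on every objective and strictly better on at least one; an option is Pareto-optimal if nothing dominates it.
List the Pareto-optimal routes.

#1: dominated by #2 (tolls 27≤39, time 4.2≤4.9).
#2: not dominated.
#3: not dominated (best tolls).
#4: not dominated (best time).
#5: dominated by #2 (tolls 27≤29, time 4.2≤5.4).
#6: not dominated.
#7: dominated by #2 (tolls 27≤64, time 4.2≤4.3).

#2, #3, #4, #6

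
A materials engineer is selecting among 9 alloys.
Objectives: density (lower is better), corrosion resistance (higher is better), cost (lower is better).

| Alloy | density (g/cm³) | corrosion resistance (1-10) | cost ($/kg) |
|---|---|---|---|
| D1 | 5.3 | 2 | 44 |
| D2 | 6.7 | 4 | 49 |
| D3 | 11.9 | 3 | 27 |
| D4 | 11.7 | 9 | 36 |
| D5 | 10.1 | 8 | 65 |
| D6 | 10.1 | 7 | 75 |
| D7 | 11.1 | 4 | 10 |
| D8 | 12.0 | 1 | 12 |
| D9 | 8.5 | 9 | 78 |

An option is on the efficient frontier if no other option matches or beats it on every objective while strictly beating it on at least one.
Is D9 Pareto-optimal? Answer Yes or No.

D1: worse on corrosion resistance (2 vs 9).
D2: worse on corrosion resistance (4 vs 9).
D3: worse on density (11.9 vs 8.5).
D4: worse on density (11.7 vs 8.5).
D5: worse on density (10.1 vs 8.5).
D6: worse on density (10.1 vs 8.5).
D7: worse on density (11.1 vs 8.5).
D8: worse on density (12.0 vs 8.5).
No option is at least as good as D9 on every objective and strictly better on one.

Yes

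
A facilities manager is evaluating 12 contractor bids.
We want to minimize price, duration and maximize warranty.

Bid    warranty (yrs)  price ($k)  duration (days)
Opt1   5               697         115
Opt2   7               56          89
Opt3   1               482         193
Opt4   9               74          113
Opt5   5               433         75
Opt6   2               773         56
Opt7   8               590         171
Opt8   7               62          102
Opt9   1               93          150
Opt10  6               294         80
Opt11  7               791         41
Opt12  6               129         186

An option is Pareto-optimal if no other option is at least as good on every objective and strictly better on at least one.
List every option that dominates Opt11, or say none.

none

Opt1: worse on warranty (5 vs 7).
Opt2: worse on duration (89 vs 41).
Opt3: worse on warranty (1 vs 7).
Opt4: worse on duration (113 vs 41).
Opt5: worse on warranty (5 vs 7).
Opt6: worse on warranty (2 vs 7).
Opt7: worse on duration (171 vs 41).
Opt8: worse on duration (102 vs 41).
Opt9: worse on warranty (1 vs 7).
Opt10: worse on warranty (6 vs 7).
Opt12: worse on warranty (6 vs 7).
No option dominates Opt11.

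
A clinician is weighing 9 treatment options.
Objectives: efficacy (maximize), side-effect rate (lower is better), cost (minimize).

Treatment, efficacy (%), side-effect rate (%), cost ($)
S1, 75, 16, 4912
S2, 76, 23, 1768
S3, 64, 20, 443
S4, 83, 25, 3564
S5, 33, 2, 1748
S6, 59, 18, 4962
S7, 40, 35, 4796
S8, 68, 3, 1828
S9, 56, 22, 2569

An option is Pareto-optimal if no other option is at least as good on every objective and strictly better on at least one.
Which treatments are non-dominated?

S1: not dominated.
S2: not dominated.
S3: not dominated (best cost).
S4: not dominated (best efficacy).
S5: not dominated (best side-effect rate).
S6: dominated by S1 (efficacy 75≥59, side-effect rate 16≤18, cost 4912≤4962).
S7: dominated by S2 (efficacy 76≥40, side-effect rate 23≤35, cost 1768≤4796).
S8: not dominated.
S9: dominated by S3 (efficacy 64≥56, side-effect rate 20≤22, cost 443≤2569).

S1, S2, S3, S4, S5, S8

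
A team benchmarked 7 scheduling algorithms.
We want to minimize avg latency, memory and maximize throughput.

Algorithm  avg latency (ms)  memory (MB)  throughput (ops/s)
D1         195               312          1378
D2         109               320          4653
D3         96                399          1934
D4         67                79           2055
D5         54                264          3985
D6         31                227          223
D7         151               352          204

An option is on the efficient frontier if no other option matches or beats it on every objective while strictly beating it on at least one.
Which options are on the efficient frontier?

D2, D4, D5, D6

D1: dominated by D4 (avg latency 67≤195, memory 79≤312, throughput 2055≥1378).
D2: not dominated (best throughput).
D3: dominated by D4 (avg latency 67≤96, memory 79≤399, throughput 2055≥1934).
D4: not dominated (best memory).
D5: not dominated.
D6: not dominated (best avg latency).
D7: dominated by D2 (avg latency 109≤151, memory 320≤352, throughput 4653≥204).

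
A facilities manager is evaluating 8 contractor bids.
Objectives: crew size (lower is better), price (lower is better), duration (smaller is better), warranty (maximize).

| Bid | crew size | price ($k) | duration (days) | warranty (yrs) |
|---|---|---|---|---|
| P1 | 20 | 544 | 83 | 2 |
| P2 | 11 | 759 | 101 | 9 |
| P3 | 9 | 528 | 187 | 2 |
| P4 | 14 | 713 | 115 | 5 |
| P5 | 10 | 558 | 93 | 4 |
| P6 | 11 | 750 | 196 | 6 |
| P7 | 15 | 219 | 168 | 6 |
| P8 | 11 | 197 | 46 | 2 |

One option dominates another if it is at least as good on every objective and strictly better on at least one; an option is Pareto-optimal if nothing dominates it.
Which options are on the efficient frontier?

P2, P3, P4, P5, P6, P7, P8

P1: dominated by P8 (crew size 11≤20, price 197≤544, duration 46≤83, warranty 2≥2).
P2: not dominated (best warranty).
P3: not dominated (best crew size).
P4: not dominated.
P5: not dominated.
P6: not dominated.
P7: not dominated.
P8: not dominated (best price).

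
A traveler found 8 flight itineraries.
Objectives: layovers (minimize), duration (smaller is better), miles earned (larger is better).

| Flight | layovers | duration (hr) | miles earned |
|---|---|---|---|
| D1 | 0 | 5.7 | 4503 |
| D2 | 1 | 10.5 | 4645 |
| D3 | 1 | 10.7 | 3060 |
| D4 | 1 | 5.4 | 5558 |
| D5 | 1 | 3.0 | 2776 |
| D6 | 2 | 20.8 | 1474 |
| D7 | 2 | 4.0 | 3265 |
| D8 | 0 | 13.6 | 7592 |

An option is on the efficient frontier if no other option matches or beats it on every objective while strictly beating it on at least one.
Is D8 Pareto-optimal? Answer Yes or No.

D1: worse on miles earned (4503 vs 7592).
D2: worse on layovers (1 vs 0).
D3: worse on layovers (1 vs 0).
D4: worse on layovers (1 vs 0).
D5: worse on layovers (1 vs 0).
D6: worse on layovers (2 vs 0).
D7: worse on layovers (2 vs 0).
No option is at least as good as D8 on every objective and strictly better on one.

Yes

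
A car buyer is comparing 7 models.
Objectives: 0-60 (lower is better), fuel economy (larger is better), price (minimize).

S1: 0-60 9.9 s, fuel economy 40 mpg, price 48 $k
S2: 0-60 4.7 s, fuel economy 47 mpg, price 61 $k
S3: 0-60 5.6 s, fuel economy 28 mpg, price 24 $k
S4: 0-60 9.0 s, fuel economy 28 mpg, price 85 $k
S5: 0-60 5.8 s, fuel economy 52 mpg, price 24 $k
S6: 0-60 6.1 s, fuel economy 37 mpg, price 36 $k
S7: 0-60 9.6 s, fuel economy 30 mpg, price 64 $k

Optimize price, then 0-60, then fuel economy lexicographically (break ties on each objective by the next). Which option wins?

First minimize price: best is 24, kept {S3, S5}.
Then minimize 0-60: best is 5.6, kept {S3}.

S3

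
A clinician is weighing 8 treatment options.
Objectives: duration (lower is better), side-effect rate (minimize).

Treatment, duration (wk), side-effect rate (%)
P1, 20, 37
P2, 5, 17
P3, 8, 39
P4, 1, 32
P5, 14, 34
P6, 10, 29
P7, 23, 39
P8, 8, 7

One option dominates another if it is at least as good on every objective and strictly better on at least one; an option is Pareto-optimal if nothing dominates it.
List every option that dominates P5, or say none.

P2: duration 5≤14, side-effect rate 17≤34 — dominates P5.
P4: duration 1≤14, side-effect rate 32≤34 — dominates P5.
P6: duration 10≤14, side-effect rate 29≤34 — dominates P5.
P8: duration 8≤14, side-effect rate 7≤34 — dominates P5.
Others (P1, P3, P7) are each worse than P5 on at least one objective.

P2, P4, P6, P8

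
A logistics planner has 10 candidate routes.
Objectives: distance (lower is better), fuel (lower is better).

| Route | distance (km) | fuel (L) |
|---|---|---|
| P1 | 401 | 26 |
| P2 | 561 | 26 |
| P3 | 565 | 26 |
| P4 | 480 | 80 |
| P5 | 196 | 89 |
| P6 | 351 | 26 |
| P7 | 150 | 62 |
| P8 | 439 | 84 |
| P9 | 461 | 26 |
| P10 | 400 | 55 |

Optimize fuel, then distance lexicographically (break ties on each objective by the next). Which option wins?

First minimize fuel: best is 26, kept {P1, P2, P3, P6, P9}.
Then minimize distance: best is 351, kept {P6}.

P6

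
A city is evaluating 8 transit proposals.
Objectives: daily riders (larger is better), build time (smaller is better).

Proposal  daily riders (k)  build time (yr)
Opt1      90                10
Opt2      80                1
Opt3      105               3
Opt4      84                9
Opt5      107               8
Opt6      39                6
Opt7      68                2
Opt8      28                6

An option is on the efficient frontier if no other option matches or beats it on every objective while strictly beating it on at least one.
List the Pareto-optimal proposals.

Opt2, Opt3, Opt5

Opt1: dominated by Opt3 (daily riders 105≥90, build time 3≤10).
Opt2: not dominated (best build time).
Opt3: not dominated.
Opt4: dominated by Opt3 (daily riders 105≥84, build time 3≤9).
Opt5: not dominated (best daily riders).
Opt6: dominated by Opt2 (daily riders 80≥39, build time 1≤6).
Opt7: dominated by Opt2 (daily riders 80≥68, build time 1≤2).
Opt8: dominated by Opt2 (daily riders 80≥28, build time 1≤6).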